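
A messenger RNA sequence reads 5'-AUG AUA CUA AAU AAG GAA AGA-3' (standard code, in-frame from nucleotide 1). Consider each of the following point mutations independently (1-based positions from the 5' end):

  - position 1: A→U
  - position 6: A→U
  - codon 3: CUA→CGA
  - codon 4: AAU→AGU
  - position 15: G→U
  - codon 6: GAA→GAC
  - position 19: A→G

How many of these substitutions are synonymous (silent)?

Codon 1: AUG (Met) → UUG (Leu) — missense.
Codon 2: AUA (Ile) → AUU (Ile) — synonymous.
Codon 3: CUA (Leu) → CGA (Arg) — missense.
Codon 4: AAU (Asn) → AGU (Ser) — missense.
Codon 5: AAG (Lys) → AAU (Asn) — missense.
Codon 6: GAA (Glu) → GAC (Asp) — missense.
Codon 7: AGA (Arg) → GGA (Gly) — missense.
Synonymous: 1 of 7.

1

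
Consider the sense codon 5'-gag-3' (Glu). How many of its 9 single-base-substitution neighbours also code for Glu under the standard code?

Position 1: none → 0 synonymous.
Position 2: none → 0 synonymous.
Position 3: GAA → 1 synonymous.
Total: 0 + 0 + 1 = 1.

1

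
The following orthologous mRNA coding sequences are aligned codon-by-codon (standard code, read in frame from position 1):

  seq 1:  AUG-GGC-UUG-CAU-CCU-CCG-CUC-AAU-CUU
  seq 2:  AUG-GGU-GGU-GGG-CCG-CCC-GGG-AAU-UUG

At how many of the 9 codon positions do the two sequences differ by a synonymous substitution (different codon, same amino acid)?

4

Codon 1: AUG Met / AUG Met — identical.
Codon 2: GGC Gly / GGU Gly — synonymous.
Codon 3: UUG Leu / GGU Gly — nonsynonymous.
Codon 4: CAU His / GGG Gly — nonsynonymous.
Codon 5: CCU Pro / CCG Pro — synonymous.
Codon 6: CCG Pro / CCC Pro — synonymous.
Codon 7: CUC Leu / GGG Gly — nonsynonymous.
Codon 8: AAU Asn / AAU Asn — identical.
Codon 9: CUU Leu / UUG Leu — synonymous.
Synonymous differences: 4.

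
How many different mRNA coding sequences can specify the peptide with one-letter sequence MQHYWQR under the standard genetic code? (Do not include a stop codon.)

96

Met: 1 codon.
Gln: 2 codons.
His: 2 codons.
Tyr: 2 codons.
Trp: 1 codon.
Gln: 2 codons.
Arg: 6 codons.
1 × 2 × 2 × 2 × 1 × 2 × 6 = 96.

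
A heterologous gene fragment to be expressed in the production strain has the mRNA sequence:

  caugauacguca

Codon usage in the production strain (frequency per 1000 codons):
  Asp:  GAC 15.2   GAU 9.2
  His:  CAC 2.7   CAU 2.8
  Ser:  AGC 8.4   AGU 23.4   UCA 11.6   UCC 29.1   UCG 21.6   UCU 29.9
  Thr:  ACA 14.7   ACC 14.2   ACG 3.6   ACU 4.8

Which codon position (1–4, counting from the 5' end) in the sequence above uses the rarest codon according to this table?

1

Codon 1 CAU (His): 2.8 per 1000.
Codon 2 GAU (Asp): 9.2 per 1000.
Codon 3 ACG (Thr): 3.6 per 1000.
Codon 4 UCA (Ser): 11.6 per 1000.
Lowest frequency is 2.8 at codon 1.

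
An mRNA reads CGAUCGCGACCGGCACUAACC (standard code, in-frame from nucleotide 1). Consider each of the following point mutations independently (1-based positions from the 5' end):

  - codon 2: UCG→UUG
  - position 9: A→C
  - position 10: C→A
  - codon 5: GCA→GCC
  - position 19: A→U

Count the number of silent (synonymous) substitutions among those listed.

2

Codon 2: UCG (Ser) → UUG (Leu) — missense.
Codon 3: CGA (Arg) → CGC (Arg) — synonymous.
Codon 4: CCG (Pro) → ACG (Thr) — missense.
Codon 5: GCA (Ala) → GCC (Ala) — synonymous.
Codon 7: ACC (Thr) → UCC (Ser) — missense.
Synonymous: 2 of 5.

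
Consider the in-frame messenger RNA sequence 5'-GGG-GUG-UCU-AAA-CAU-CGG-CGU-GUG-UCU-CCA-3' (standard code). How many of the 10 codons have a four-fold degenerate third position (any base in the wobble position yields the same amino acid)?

Codon 1 GGG (Gly): third position 4-fold.
Codon 2 GUG (Val): third position 4-fold.
Codon 3 UCU (Ser): third position 4-fold.
Codon 4 AAA (Lys): third position 2-fold.
Codon 5 CAU (His): third position 2-fold.
Codon 6 CGG (Arg): third position 4-fold.
Codon 7 CGU (Arg): third position 4-fold.
Codon 8 GUG (Val): third position 4-fold.
Codon 9 UCU (Ser): third position 4-fold.
Codon 10 CCA (Pro): third position 4-fold.
Four-fold degenerate third positions: 8.

8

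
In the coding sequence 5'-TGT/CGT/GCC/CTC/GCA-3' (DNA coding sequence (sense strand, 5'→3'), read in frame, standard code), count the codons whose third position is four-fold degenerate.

4

Codon 1 TGT (Cys): third position 2-fold.
Codon 2 CGT (Arg): third position 4-fold.
Codon 3 GCC (Ala): third position 4-fold.
Codon 4 CTC (Leu): third position 4-fold.
Codon 5 GCA (Ala): third position 4-fold.
Four-fold degenerate third positions: 4.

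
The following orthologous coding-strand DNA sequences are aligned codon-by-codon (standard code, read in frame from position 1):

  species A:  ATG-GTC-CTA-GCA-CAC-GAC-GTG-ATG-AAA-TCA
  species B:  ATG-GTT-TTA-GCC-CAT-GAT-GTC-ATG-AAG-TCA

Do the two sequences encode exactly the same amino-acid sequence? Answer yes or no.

yes

Codon 1: ATG Met / ATG Met — identical.
Codon 2: GTC Val / GTT Val — synonymous.
Codon 3: CTA Leu / TTA Leu — synonymous.
Codon 4: GCA Ala / GCC Ala — synonymous.
Codon 5: CAC His / CAT His — synonymous.
Codon 6: GAC Asp / GAT Asp — synonymous.
Codon 7: GTG Val / GTC Val — synonymous.
Codon 8: ATG Met / ATG Met — identical.
Codon 9: AAA Lys / AAG Lys — synonymous.
Codon 10: TCA Ser / TCA Ser — identical.
Nonsynonymous differences: 0 → same protein.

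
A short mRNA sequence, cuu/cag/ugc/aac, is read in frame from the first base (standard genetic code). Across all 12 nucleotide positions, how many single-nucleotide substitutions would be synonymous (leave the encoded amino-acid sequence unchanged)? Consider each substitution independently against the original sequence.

6

Codon 1 (CUU, Leu): 3 synonymous substitutions.
Codon 2 (CAG, Gln): 1 synonymous substitution.
Codon 3 (UGC, Cys): 1 synonymous substitution.
Codon 4 (AAC, Asn): 1 synonymous substitution.
Total: 3 + 1 + 1 + 1 = 6.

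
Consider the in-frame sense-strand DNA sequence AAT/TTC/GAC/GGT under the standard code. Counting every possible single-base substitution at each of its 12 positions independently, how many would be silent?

Codon 1 (AAT, Asn): 1 synonymous substitution.
Codon 2 (TTC, Phe): 1 synonymous substitution.
Codon 3 (GAC, Asp): 1 synonymous substitution.
Codon 4 (GGT, Gly): 3 synonymous substitutions.
Total: 1 + 1 + 1 + 3 = 6.

6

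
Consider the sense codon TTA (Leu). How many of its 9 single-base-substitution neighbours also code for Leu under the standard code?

Position 1: CTA → 1 synonymous.
Position 2: none → 0 synonymous.
Position 3: TTG → 1 synonymous.
Total: 1 + 0 + 1 = 2.

2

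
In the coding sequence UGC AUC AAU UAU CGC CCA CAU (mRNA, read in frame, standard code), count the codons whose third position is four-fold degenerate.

2

Codon 1 UGC (Cys): third position 2-fold.
Codon 2 AUC (Ile): third position 3-fold.
Codon 3 AAU (Asn): third position 2-fold.
Codon 4 UAU (Tyr): third position 2-fold.
Codon 5 CGC (Arg): third position 4-fold.
Codon 6 CCA (Pro): third position 4-fold.
Codon 7 CAU (His): third position 2-fold.
Four-fold degenerate third positions: 2.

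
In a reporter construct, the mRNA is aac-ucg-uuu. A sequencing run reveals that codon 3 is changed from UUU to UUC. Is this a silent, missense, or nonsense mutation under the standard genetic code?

silent

Position 9 falls in codon 3: UUU → Phe.
After the substitution the codon is UUC → Phe.
Both encode Phe, so the change is synonymous.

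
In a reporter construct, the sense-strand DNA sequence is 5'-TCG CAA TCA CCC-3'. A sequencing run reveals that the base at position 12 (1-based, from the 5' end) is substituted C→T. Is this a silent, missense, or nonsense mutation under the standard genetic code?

Position 12 falls in codon 4: CCC → Pro.
After the substitution the codon is CCT → Pro.
Both encode Pro, so the change is synonymous.

silent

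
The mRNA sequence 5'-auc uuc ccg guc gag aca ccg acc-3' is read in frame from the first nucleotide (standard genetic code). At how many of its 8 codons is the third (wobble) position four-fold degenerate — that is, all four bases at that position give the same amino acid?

5

Codon 1 AUC (Ile): third position 3-fold.
Codon 2 UUC (Phe): third position 2-fold.
Codon 3 CCG (Pro): third position 4-fold.
Codon 4 GUC (Val): third position 4-fold.
Codon 5 GAG (Glu): third position 2-fold.
Codon 6 ACA (Thr): third position 4-fold.
Codon 7 CCG (Pro): third position 4-fold.
Codon 8 ACC (Thr): third position 4-fold.
Four-fold degenerate third positions: 5.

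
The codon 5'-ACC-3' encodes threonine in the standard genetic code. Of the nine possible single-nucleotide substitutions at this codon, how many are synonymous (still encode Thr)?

Position 1: none → 0 synonymous.
Position 2: none → 0 synonymous.
Position 3: ACU, ACA, ACG → 3 synonymous.
Total: 0 + 0 + 3 = 3.

3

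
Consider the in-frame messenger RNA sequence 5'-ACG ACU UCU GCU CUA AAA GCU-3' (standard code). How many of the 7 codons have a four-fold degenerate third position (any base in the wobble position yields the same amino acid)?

6

Codon 1 ACG (Thr): third position 4-fold.
Codon 2 ACU (Thr): third position 4-fold.
Codon 3 UCU (Ser): third position 4-fold.
Codon 4 GCU (Ala): third position 4-fold.
Codon 5 CUA (Leu): third position 4-fold.
Codon 6 AAA (Lys): third position 2-fold.
Codon 7 GCU (Ala): third position 4-fold.
Four-fold degenerate third positions: 6.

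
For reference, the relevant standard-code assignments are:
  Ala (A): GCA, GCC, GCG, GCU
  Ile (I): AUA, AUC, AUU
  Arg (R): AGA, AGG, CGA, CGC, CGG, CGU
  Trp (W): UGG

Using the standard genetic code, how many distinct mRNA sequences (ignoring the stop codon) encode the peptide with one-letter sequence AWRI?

Ala: 4 codons.
Trp: 1 codon.
Arg: 6 codons.
Ile: 3 codons.
4 × 1 × 6 × 3 = 72.

72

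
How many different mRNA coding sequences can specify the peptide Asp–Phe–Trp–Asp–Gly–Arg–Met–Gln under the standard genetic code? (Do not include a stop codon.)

Asp: 2 codons.
Phe: 2 codons.
Trp: 1 codon.
Asp: 2 codons.
Gly: 4 codons.
Arg: 6 codons.
Met: 1 codon.
Gln: 2 codons.
2 × 2 × 1 × 2 × 4 × 6 × 1 × 2 = 384.

384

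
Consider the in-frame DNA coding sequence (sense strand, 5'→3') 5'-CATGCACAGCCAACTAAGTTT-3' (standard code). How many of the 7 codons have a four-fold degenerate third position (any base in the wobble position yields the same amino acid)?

Codon 1 CAT (His): third position 2-fold.
Codon 2 GCA (Ala): third position 4-fold.
Codon 3 CAG (Gln): third position 2-fold.
Codon 4 CCA (Pro): third position 4-fold.
Codon 5 ACT (Thr): third position 4-fold.
Codon 6 AAG (Lys): third position 2-fold.
Codon 7 TTT (Phe): third position 2-fold.
Four-fold degenerate third positions: 3.

3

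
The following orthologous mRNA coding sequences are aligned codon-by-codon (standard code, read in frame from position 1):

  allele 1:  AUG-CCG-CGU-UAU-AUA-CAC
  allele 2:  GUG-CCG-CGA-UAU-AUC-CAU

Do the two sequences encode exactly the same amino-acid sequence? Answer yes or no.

no

Codon 1: AUG Met / GUG Val — nonsynonymous.
Codon 2: CCG Pro / CCG Pro — identical.
Codon 3: CGU Arg / CGA Arg — synonymous.
Codon 4: UAU Tyr / UAU Tyr — identical.
Codon 5: AUA Ile / AUC Ile — synonymous.
Codon 6: CAC His / CAU His — synonymous.
Nonsynonymous differences: 1 → different protein.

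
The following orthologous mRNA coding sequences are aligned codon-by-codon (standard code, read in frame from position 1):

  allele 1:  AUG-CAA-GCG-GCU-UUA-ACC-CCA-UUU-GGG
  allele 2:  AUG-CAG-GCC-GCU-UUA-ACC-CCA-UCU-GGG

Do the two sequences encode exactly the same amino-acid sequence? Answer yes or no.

Codon 1: AUG Met / AUG Met — identical.
Codon 2: CAA Gln / CAG Gln — synonymous.
Codon 3: GCG Ala / GCC Ala — synonymous.
Codon 4: GCU Ala / GCU Ala — identical.
Codon 5: UUA Leu / UUA Leu — identical.
Codon 6: ACC Thr / ACC Thr — identical.
Codon 7: CCA Pro / CCA Pro — identical.
Codon 8: UUU Phe / UCU Ser — nonsynonymous.
Codon 9: GGG Gly / GGG Gly — identical.
Nonsynonymous differences: 1 → different protein.

no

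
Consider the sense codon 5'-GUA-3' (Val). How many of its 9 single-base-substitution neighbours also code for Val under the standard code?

Position 1: none → 0 synonymous.
Position 2: none → 0 synonymous.
Position 3: GUU, GUC, GUG → 3 synonymous.
Total: 0 + 0 + 3 = 3.

3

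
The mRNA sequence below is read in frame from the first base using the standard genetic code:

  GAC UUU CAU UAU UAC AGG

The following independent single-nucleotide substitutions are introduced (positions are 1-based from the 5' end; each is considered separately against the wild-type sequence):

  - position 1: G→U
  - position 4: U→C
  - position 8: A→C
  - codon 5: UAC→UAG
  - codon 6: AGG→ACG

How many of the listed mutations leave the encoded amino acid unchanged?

0

Codon 1: GAC (Asp) → UAC (Tyr) — missense.
Codon 2: UUU (Phe) → CUU (Leu) — missense.
Codon 3: CAU (His) → CCU (Pro) — missense.
Codon 5: UAC (Tyr) → UAG (Stop) — nonsense.
Codon 6: AGG (Arg) → ACG (Thr) — missense.
Synonymous: 0 of 5.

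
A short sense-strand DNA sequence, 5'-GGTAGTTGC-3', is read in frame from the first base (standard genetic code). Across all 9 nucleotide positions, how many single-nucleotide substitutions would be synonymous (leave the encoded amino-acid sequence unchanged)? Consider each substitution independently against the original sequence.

5

Codon 1 (GGT, Gly): 3 synonymous substitutions.
Codon 2 (AGT, Ser): 1 synonymous substitution.
Codon 3 (TGC, Cys): 1 synonymous substitution.
Total: 3 + 1 + 1 = 5.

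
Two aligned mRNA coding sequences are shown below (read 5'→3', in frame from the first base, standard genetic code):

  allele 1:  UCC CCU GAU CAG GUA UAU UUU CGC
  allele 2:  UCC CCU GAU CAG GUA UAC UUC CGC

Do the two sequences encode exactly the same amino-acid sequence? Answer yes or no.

yes

Codon 1: UCC Ser / UCC Ser — identical.
Codon 2: CCU Pro / CCU Pro — identical.
Codon 3: GAU Asp / GAU Asp — identical.
Codon 4: CAG Gln / CAG Gln — identical.
Codon 5: GUA Val / GUA Val — identical.
Codon 6: UAU Tyr / UAC Tyr — synonymous.
Codon 7: UUU Phe / UUC Phe — synonymous.
Codon 8: CGC Arg / CGC Arg — identical.
Nonsynonymous differences: 0 → same protein.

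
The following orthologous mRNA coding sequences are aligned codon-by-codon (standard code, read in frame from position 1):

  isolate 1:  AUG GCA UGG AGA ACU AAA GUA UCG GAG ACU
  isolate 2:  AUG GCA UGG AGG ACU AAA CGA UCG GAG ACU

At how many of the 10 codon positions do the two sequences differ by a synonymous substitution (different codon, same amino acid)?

Codon 1: AUG Met / AUG Met — identical.
Codon 2: GCA Ala / GCA Ala — identical.
Codon 3: UGG Trp / UGG Trp — identical.
Codon 4: AGA Arg / AGG Arg — synonymous.
Codon 5: ACU Thr / ACU Thr — identical.
Codon 6: AAA Lys / AAA Lys — identical.
Codon 7: GUA Val / CGA Arg — nonsynonymous.
Codon 8: UCG Ser / UCG Ser — identical.
Codon 9: GAG Glu / GAG Glu — identical.
Codon 10: ACU Thr / ACU Thr — identical.
Synonymous differences: 1.

1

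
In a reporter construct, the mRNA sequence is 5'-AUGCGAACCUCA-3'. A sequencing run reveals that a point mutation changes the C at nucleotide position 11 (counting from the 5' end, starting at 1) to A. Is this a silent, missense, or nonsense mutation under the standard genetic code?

nonsense

Position 11 falls in codon 4: UCA → Ser.
After the substitution the codon is UAA → Stop.
The new codon is a stop codon, so this is a nonsense mutation.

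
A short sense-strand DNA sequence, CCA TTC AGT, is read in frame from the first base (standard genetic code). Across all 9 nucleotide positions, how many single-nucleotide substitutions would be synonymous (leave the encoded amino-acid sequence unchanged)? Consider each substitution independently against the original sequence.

5

Codon 1 (CCA, Pro): 3 synonymous substitutions.
Codon 2 (TTC, Phe): 1 synonymous substitution.
Codon 3 (AGT, Ser): 1 synonymous substitution.
Total: 3 + 1 + 1 = 5.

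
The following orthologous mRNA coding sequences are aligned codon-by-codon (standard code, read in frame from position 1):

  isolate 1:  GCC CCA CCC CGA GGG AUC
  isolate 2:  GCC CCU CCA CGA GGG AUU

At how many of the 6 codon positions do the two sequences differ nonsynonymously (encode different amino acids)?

0

Codon 1: GCC Ala / GCC Ala — identical.
Codon 2: CCA Pro / CCU Pro — synonymous.
Codon 3: CCC Pro / CCA Pro — synonymous.
Codon 4: CGA Arg / CGA Arg — identical.
Codon 5: GGG Gly / GGG Gly — identical.
Codon 6: AUC Ile / AUU Ile — synonymous.
Nonsynonymous differences: 0.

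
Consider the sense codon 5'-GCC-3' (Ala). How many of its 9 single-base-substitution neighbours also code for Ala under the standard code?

3

Position 1: none → 0 synonymous.
Position 2: none → 0 synonymous.
Position 3: GCU, GCA, GCG → 3 synonymous.
Total: 0 + 0 + 3 = 3.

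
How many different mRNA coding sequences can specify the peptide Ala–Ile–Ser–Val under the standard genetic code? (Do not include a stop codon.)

Ala: 4 codons.
Ile: 3 codons.
Ser: 6 codons.
Val: 4 codons.
4 × 3 × 6 × 4 = 288.

288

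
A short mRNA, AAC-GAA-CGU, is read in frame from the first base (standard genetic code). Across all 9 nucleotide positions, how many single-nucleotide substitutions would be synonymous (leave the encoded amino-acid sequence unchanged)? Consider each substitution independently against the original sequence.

Codon 1 (AAC, Asn): 1 synonymous substitution.
Codon 2 (GAA, Glu): 1 synonymous substitution.
Codon 3 (CGU, Arg): 3 synonymous substitutions.
Total: 1 + 1 + 3 = 5.

5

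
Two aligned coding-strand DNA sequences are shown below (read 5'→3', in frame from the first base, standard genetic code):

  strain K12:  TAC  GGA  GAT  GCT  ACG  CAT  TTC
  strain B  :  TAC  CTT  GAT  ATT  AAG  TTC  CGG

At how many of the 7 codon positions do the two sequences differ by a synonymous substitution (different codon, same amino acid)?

Codon 1: TAC Tyr / TAC Tyr — identical.
Codon 2: GGA Gly / CTT Leu — nonsynonymous.
Codon 3: GAT Asp / GAT Asp — identical.
Codon 4: GCT Ala / ATT Ile — nonsynonymous.
Codon 5: ACG Thr / AAG Lys — nonsynonymous.
Codon 6: CAT His / TTC Phe — nonsynonymous.
Codon 7: TTC Phe / CGG Arg — nonsynonymous.
Synonymous differences: 0.

0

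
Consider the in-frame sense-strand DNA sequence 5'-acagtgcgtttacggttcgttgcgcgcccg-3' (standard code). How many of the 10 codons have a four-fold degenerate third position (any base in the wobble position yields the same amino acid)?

Codon 1 ACA (Thr): third position 4-fold.
Codon 2 GTG (Val): third position 4-fold.
Codon 3 CGT (Arg): third position 4-fold.
Codon 4 TTA (Leu): third position 2-fold.
Codon 5 CGG (Arg): third position 4-fold.
Codon 6 TTC (Phe): third position 2-fold.
Codon 7 GTT (Val): third position 4-fold.
Codon 8 GCG (Ala): third position 4-fold.
Codon 9 CGC (Arg): third position 4-fold.
Codon 10 CCG (Pro): third position 4-fold.
Four-fold degenerate third positions: 8.

8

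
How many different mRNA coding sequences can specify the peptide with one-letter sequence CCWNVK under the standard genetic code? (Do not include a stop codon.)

64

Cys: 2 codons.
Cys: 2 codons.
Trp: 1 codon.
Asn: 2 codons.
Val: 4 codons.
Lys: 2 codons.
2 × 2 × 1 × 2 × 4 × 2 = 64.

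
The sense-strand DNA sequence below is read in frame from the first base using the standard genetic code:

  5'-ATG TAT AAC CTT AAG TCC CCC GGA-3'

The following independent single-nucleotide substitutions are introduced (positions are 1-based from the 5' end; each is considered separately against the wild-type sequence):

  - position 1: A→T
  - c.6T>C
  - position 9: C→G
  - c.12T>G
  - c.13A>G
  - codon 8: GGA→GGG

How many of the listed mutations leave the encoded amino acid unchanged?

Codon 1: ATG (Met) → TTG (Leu) — missense.
Codon 2: TAT (Tyr) → TAC (Tyr) — synonymous.
Codon 3: AAC (Asn) → AAG (Lys) — missense.
Codon 4: CTT (Leu) → CTG (Leu) — synonymous.
Codon 5: AAG (Lys) → GAG (Glu) — missense.
Codon 8: GGA (Gly) → GGG (Gly) — synonymous.
Synonymous: 3 of 6.

3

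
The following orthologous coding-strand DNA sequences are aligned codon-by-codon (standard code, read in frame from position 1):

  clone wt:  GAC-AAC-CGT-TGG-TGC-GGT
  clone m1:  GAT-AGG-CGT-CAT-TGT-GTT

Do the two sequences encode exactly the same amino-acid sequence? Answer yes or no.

Codon 1: GAC Asp / GAT Asp — synonymous.
Codon 2: AAC Asn / AGG Arg — nonsynonymous.
Codon 3: CGT Arg / CGT Arg — identical.
Codon 4: TGG Trp / CAT His — nonsynonymous.
Codon 5: TGC Cys / TGT Cys — synonymous.
Codon 6: GGT Gly / GTT Val — nonsynonymous.
Nonsynonymous differences: 3 → different protein.

no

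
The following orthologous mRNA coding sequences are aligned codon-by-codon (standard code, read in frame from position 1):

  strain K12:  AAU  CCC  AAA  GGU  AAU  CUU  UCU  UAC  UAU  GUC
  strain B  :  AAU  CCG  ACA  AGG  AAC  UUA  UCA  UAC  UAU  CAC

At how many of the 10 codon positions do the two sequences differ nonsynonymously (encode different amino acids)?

Codon 1: AAU Asn / AAU Asn — identical.
Codon 2: CCC Pro / CCG Pro — synonymous.
Codon 3: AAA Lys / ACA Thr — nonsynonymous.
Codon 4: GGU Gly / AGG Arg — nonsynonymous.
Codon 5: AAU Asn / AAC Asn — synonymous.
Codon 6: CUU Leu / UUA Leu — synonymous.
Codon 7: UCU Ser / UCA Ser — synonymous.
Codon 8: UAC Tyr / UAC Tyr — identical.
Codon 9: UAU Tyr / UAU Tyr — identical.
Codon 10: GUC Val / CAC His — nonsynonymous.
Nonsynonymous differences: 3.

3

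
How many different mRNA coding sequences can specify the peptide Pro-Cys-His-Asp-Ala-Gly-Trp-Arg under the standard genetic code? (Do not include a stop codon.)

Pro: 4 codons.
Cys: 2 codons.
His: 2 codons.
Asp: 2 codons.
Ala: 4 codons.
Gly: 4 codons.
Trp: 1 codon.
Arg: 6 codons.
4 × 2 × 2 × 2 × 4 × 4 × 1 × 6 = 3072.

3072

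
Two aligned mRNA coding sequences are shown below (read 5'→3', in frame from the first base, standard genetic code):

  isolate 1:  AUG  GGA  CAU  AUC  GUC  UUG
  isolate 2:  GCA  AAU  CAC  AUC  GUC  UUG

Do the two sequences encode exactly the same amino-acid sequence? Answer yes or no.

Codon 1: AUG Met / GCA Ala — nonsynonymous.
Codon 2: GGA Gly / AAU Asn — nonsynonymous.
Codon 3: CAU His / CAC His — synonymous.
Codon 4: AUC Ile / AUC Ile — identical.
Codon 5: GUC Val / GUC Val — identical.
Codon 6: UUG Leu / UUG Leu — identical.
Nonsynonymous differences: 2 → different protein.

no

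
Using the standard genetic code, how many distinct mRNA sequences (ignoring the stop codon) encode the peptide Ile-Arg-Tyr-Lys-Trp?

72

Ile: 3 codons.
Arg: 6 codons.
Tyr: 2 codons.
Lys: 2 codons.
Trp: 1 codon.
3 × 6 × 2 × 2 × 1 = 72.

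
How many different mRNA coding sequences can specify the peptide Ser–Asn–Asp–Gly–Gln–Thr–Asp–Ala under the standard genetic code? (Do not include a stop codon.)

Ser: 6 codons.
Asn: 2 codons.
Asp: 2 codons.
Gly: 4 codons.
Gln: 2 codons.
Thr: 4 codons.
Asp: 2 codons.
Ala: 4 codons.
6 × 2 × 2 × 4 × 2 × 4 × 2 × 4 = 6144.

6144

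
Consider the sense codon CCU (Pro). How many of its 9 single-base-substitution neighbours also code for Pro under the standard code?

Position 1: none → 0 synonymous.
Position 2: none → 0 synonymous.
Position 3: CCC, CCA, CCG → 3 synonymous.
Total: 0 + 0 + 3 = 3.

3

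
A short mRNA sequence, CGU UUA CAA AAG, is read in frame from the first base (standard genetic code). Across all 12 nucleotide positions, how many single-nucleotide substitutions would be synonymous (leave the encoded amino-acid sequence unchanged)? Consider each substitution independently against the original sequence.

Codon 1 (CGU, Arg): 3 synonymous substitutions.
Codon 2 (UUA, Leu): 2 synonymous substitutions.
Codon 3 (CAA, Gln): 1 synonymous substitution.
Codon 4 (AAG, Lys): 1 synonymous substitution.
Total: 3 + 2 + 1 + 1 = 7.

7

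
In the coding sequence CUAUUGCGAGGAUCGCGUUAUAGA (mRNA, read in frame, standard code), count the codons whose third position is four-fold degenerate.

5

Codon 1 CUA (Leu): third position 4-fold.
Codon 2 UUG (Leu): third position 2-fold.
Codon 3 CGA (Arg): third position 4-fold.
Codon 4 GGA (Gly): third position 4-fold.
Codon 5 UCG (Ser): third position 4-fold.
Codon 6 CGU (Arg): third position 4-fold.
Codon 7 UAU (Tyr): third position 2-fold.
Codon 8 AGA (Arg): third position 2-fold.
Four-fold degenerate third positions: 5.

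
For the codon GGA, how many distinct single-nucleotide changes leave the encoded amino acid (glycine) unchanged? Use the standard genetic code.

Position 1: none → 0 synonymous.
Position 2: none → 0 synonymous.
Position 3: GGU, GGC, GGG → 3 synonymous.
Total: 0 + 0 + 3 = 3.

3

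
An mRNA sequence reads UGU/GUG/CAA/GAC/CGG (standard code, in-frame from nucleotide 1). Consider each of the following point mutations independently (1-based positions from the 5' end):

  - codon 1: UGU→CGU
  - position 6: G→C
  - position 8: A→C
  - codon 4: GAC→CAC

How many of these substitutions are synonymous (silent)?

Codon 1: UGU (Cys) → CGU (Arg) — missense.
Codon 2: GUG (Val) → GUC (Val) — synonymous.
Codon 3: CAA (Gln) → CCA (Pro) — missense.
Codon 4: GAC (Asp) → CAC (His) — missense.
Synonymous: 1 of 4.

1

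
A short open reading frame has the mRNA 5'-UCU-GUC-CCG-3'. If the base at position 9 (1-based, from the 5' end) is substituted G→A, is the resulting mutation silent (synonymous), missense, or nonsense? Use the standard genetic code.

Position 9 falls in codon 3: CCG → Pro.
After the substitution the codon is CCA → Pro.
Both encode Pro, so the change is synonymous.

silent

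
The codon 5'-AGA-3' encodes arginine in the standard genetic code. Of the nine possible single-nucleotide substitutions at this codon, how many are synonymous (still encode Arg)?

2

Position 1: CGA → 1 synonymous.
Position 2: none → 0 synonymous.
Position 3: AGG → 1 synonymous.
Total: 1 + 0 + 1 = 2.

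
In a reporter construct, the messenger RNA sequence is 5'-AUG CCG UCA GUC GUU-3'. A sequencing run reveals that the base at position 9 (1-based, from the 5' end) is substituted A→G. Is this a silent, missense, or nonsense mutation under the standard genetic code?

silent

Position 9 falls in codon 3: UCA → Ser.
After the substitution the codon is UCG → Ser.
Both encode Ser, so the change is synonymous.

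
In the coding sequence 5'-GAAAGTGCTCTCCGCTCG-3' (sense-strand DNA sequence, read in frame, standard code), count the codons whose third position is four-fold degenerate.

4

Codon 1 GAA (Glu): third position 2-fold.
Codon 2 AGT (Ser): third position 2-fold.
Codon 3 GCT (Ala): third position 4-fold.
Codon 4 CTC (Leu): third position 4-fold.
Codon 5 CGC (Arg): third position 4-fold.
Codon 6 TCG (Ser): third position 4-fold.
Four-fold degenerate third positions: 4.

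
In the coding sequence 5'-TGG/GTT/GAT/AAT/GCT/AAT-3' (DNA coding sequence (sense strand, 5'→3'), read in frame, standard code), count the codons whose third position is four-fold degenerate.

Codon 1 TGG (Trp): third position 1-fold.
Codon 2 GTT (Val): third position 4-fold.
Codon 3 GAT (Asp): third position 2-fold.
Codon 4 AAT (Asn): third position 2-fold.
Codon 5 GCT (Ala): third position 4-fold.
Codon 6 AAT (Asn): third position 2-fold.
Four-fold degenerate third positions: 2.

2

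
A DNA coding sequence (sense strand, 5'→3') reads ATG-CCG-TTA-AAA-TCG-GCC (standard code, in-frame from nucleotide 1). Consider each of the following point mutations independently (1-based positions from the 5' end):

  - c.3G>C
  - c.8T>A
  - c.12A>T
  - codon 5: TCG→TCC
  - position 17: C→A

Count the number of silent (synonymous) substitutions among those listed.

Codon 1: ATG (Met) → ATC (Ile) — missense.
Codon 3: TTA (Leu) → TAA (Stop) — nonsense.
Codon 4: AAA (Lys) → AAT (Asn) — missense.
Codon 5: TCG (Ser) → TCC (Ser) — synonymous.
Codon 6: GCC (Ala) → GAC (Asp) — missense.
Synonymous: 1 of 5.

1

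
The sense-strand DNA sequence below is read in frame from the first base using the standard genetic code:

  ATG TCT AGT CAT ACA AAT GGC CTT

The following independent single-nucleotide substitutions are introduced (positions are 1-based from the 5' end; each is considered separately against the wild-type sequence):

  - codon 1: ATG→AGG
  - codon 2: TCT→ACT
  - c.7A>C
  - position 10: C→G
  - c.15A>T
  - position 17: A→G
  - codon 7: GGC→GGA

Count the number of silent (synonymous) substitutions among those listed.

2

Codon 1: ATG (Met) → AGG (Arg) — missense.
Codon 2: TCT (Ser) → ACT (Thr) — missense.
Codon 3: AGT (Ser) → CGT (Arg) — missense.
Codon 4: CAT (His) → GAT (Asp) — missense.
Codon 5: ACA (Thr) → ACT (Thr) — synonymous.
Codon 6: AAT (Asn) → AGT (Ser) — missense.
Codon 7: GGC (Gly) → GGA (Gly) — synonymous.
Synonymous: 2 of 7.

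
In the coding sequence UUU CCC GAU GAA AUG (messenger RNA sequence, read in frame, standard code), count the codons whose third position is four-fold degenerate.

1

Codon 1 UUU (Phe): third position 2-fold.
Codon 2 CCC (Pro): third position 4-fold.
Codon 3 GAU (Asp): third position 2-fold.
Codon 4 GAA (Glu): third position 2-fold.
Codon 5 AUG (Met): third position 1-fold.
Four-fold degenerate third positions: 1.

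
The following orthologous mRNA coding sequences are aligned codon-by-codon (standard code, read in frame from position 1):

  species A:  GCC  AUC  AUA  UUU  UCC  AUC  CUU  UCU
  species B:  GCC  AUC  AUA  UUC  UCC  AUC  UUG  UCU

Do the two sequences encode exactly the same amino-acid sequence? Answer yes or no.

yes

Codon 1: GCC Ala / GCC Ala — identical.
Codon 2: AUC Ile / AUC Ile — identical.
Codon 3: AUA Ile / AUA Ile — identical.
Codon 4: UUU Phe / UUC Phe — synonymous.
Codon 5: UCC Ser / UCC Ser — identical.
Codon 6: AUC Ile / AUC Ile — identical.
Codon 7: CUU Leu / UUG Leu — synonymous.
Codon 8: UCU Ser / UCU Ser — identical.
Nonsynonymous differences: 0 → same protein.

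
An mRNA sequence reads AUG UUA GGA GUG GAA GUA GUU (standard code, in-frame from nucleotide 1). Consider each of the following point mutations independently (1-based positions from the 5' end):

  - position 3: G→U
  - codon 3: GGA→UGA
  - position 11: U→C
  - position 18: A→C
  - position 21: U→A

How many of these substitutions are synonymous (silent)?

2

Codon 1: AUG (Met) → AUU (Ile) — missense.
Codon 3: GGA (Gly) → UGA (Stop) — nonsense.
Codon 4: GUG (Val) → GCG (Ala) — missense.
Codon 6: GUA (Val) → GUC (Val) — synonymous.
Codon 7: GUU (Val) → GUA (Val) — synonymous.
Synonymous: 2 of 5.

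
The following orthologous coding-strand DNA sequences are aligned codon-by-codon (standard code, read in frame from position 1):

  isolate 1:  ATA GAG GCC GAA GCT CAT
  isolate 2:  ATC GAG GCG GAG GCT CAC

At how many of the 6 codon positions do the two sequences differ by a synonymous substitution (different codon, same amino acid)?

Codon 1: ATA Ile / ATC Ile — synonymous.
Codon 2: GAG Glu / GAG Glu — identical.
Codon 3: GCC Ala / GCG Ala — synonymous.
Codon 4: GAA Glu / GAG Glu — synonymous.
Codon 5: GCT Ala / GCT Ala — identical.
Codon 6: CAT His / CAC His — synonymous.
Synonymous differences: 4.

4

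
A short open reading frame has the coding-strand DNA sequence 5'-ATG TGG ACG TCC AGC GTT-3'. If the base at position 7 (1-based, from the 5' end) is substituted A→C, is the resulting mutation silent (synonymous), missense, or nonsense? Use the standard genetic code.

Position 7 falls in codon 3: ACG → Thr.
After the substitution the codon is CCG → Pro.
Thr ≠ Pro, so this is a missense mutation.

missense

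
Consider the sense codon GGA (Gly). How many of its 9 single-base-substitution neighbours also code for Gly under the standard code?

Position 1: none → 0 synonymous.
Position 2: none → 0 synonymous.
Position 3: GGU, GGC, GGG → 3 synonymous.
Total: 0 + 0 + 3 = 3.

3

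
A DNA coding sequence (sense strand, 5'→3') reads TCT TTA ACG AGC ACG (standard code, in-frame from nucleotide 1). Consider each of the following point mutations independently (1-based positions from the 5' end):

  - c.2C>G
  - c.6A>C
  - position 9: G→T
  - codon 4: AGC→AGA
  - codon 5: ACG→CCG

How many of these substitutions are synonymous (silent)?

Codon 1: TCT (Ser) → TGT (Cys) — missense.
Codon 2: TTA (Leu) → TTC (Phe) — missense.
Codon 3: ACG (Thr) → ACT (Thr) — synonymous.
Codon 4: AGC (Ser) → AGA (Arg) — missense.
Codon 5: ACG (Thr) → CCG (Pro) — missense.
Synonymous: 1 of 5.

1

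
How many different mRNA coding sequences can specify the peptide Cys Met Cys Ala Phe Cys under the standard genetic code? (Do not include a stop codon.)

64

Cys: 2 codons.
Met: 1 codon.
Cys: 2 codons.
Ala: 4 codons.
Phe: 2 codons.
Cys: 2 codons.
2 × 1 × 2 × 4 × 2 × 2 = 64.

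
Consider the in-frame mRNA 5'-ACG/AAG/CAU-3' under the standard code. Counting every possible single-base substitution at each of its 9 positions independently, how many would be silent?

Codon 1 (ACG, Thr): 3 synonymous substitutions.
Codon 2 (AAG, Lys): 1 synonymous substitution.
Codon 3 (CAU, His): 1 synonymous substitution.
Total: 3 + 1 + 1 = 5.

5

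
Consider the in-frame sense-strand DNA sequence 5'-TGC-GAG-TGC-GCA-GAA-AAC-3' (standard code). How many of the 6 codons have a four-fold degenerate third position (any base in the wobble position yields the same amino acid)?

1

Codon 1 TGC (Cys): third position 2-fold.
Codon 2 GAG (Glu): third position 2-fold.
Codon 3 TGC (Cys): third position 2-fold.
Codon 4 GCA (Ala): third position 4-fold.
Codon 5 GAA (Glu): third position 2-fold.
Codon 6 AAC (Asn): third position 2-fold.
Four-fold degenerate third positions: 1.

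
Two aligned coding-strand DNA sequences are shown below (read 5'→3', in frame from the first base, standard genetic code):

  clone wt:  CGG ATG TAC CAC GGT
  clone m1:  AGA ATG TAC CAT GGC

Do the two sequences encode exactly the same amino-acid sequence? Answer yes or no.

Codon 1: CGG Arg / AGA Arg — synonymous.
Codon 2: ATG Met / ATG Met — identical.
Codon 3: TAC Tyr / TAC Tyr — identical.
Codon 4: CAC His / CAT His — synonymous.
Codon 5: GGT Gly / GGC Gly — synonymous.
Nonsynonymous differences: 0 → same protein.

yes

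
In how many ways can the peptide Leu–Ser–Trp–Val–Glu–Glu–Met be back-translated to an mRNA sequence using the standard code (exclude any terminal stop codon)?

576

Leu: 6 codons.
Ser: 6 codons.
Trp: 1 codon.
Val: 4 codons.
Glu: 2 codons.
Glu: 2 codons.
Met: 1 codon.
6 × 6 × 1 × 4 × 2 × 2 × 1 = 576.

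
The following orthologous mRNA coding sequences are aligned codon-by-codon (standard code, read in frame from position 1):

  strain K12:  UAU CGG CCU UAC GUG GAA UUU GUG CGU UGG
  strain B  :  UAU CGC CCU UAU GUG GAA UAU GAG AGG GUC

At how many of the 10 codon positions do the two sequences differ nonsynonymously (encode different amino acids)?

Codon 1: UAU Tyr / UAU Tyr — identical.
Codon 2: CGG Arg / CGC Arg — synonymous.
Codon 3: CCU Pro / CCU Pro — identical.
Codon 4: UAC Tyr / UAU Tyr — synonymous.
Codon 5: GUG Val / GUG Val — identical.
Codon 6: GAA Glu / GAA Glu — identical.
Codon 7: UUU Phe / UAU Tyr — nonsynonymous.
Codon 8: GUG Val / GAG Glu — nonsynonymous.
Codon 9: CGU Arg / AGG Arg — synonymous.
Codon 10: UGG Trp / GUC Val — nonsynonymous.
Nonsynonymous differences: 3.

3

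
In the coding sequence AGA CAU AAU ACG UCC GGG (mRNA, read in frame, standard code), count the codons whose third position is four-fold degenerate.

3

Codon 1 AGA (Arg): third position 2-fold.
Codon 2 CAU (His): third position 2-fold.
Codon 3 AAU (Asn): third position 2-fold.
Codon 4 ACG (Thr): third position 4-fold.
Codon 5 UCC (Ser): third position 4-fold.
Codon 6 GGG (Gly): third position 4-fold.
Four-fold degenerate third positions: 3.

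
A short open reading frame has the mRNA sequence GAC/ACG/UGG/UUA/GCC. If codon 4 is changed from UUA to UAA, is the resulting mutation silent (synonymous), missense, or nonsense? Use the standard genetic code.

nonsense

Position 11 falls in codon 4: UUA → Leu.
After the substitution the codon is UAA → Stop.
The new codon is a stop codon, so this is a nonsense mutation.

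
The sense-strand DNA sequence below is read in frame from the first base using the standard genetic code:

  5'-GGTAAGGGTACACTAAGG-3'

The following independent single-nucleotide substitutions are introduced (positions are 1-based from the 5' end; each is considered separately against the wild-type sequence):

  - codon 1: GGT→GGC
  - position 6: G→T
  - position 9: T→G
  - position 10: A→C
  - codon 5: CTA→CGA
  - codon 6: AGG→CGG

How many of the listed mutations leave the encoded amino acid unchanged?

Codon 1: GGT (Gly) → GGC (Gly) — synonymous.
Codon 2: AAG (Lys) → AAT (Asn) — missense.
Codon 3: GGT (Gly) → GGG (Gly) — synonymous.
Codon 4: ACA (Thr) → CCA (Pro) — missense.
Codon 5: CTA (Leu) → CGA (Arg) — missense.
Codon 6: AGG (Arg) → CGG (Arg) — synonymous.
Synonymous: 3 of 6.

3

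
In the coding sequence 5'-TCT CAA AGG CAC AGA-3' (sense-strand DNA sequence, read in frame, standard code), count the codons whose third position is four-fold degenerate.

Codon 1 TCT (Ser): third position 4-fold.
Codon 2 CAA (Gln): third position 2-fold.
Codon 3 AGG (Arg): third position 2-fold.
Codon 4 CAC (His): third position 2-fold.
Codon 5 AGA (Arg): third position 2-fold.
Four-fold degenerate third positions: 1.

1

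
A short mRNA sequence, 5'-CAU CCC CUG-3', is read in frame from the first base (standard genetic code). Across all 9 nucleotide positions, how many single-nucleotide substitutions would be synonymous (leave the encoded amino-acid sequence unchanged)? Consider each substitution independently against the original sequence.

8

Codon 1 (CAU, His): 1 synonymous substitution.
Codon 2 (CCC, Pro): 3 synonymous substitutions.
Codon 3 (CUG, Leu): 4 synonymous substitutions.
Total: 1 + 3 + 4 = 8.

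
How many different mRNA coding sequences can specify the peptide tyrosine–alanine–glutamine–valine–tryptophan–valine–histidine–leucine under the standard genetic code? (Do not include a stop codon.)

3072

Tyr: 2 codons.
Ala: 4 codons.
Gln: 2 codons.
Val: 4 codons.
Trp: 1 codon.
Val: 4 codons.
His: 2 codons.
Leu: 6 codons.
2 × 4 × 2 × 4 × 1 × 4 × 2 × 6 = 3072.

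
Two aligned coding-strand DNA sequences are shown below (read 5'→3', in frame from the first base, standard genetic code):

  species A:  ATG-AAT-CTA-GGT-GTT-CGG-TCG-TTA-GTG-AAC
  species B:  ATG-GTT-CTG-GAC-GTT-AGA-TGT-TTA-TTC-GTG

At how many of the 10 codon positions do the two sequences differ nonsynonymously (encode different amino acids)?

Codon 1: ATG Met / ATG Met — identical.
Codon 2: AAT Asn / GTT Val — nonsynonymous.
Codon 3: CTA Leu / CTG Leu — synonymous.
Codon 4: GGT Gly / GAC Asp — nonsynonymous.
Codon 5: GTT Val / GTT Val — identical.
Codon 6: CGG Arg / AGA Arg — synonymous.
Codon 7: TCG Ser / TGT Cys — nonsynonymous.
Codon 8: TTA Leu / TTA Leu — identical.
Codon 9: GTG Val / TTC Phe — nonsynonymous.
Codon 10: AAC Asn / GTG Val — nonsynonymous.
Nonsynonymous differences: 5.

5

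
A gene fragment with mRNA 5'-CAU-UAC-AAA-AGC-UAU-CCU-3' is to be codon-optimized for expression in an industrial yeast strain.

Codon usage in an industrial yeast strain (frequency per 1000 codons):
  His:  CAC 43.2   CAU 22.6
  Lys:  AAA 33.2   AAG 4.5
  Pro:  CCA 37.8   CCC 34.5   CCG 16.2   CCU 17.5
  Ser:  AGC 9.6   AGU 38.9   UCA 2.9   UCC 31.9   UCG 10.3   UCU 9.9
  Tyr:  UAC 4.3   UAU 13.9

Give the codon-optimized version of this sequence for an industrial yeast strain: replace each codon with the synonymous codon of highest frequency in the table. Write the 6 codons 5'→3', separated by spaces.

Codon 1 (His): best is CAC at 43.2.
Codon 2 (Tyr): best is UAU at 13.9.
Codon 3 (Lys): best is AAA at 33.2.
Codon 4 (Ser): best is AGU at 38.9.
Codon 5 (Tyr): best is UAU at 13.9.
Codon 6 (Pro): best is CCA at 37.8.

CAC UAU AAA AGU UAU CCA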